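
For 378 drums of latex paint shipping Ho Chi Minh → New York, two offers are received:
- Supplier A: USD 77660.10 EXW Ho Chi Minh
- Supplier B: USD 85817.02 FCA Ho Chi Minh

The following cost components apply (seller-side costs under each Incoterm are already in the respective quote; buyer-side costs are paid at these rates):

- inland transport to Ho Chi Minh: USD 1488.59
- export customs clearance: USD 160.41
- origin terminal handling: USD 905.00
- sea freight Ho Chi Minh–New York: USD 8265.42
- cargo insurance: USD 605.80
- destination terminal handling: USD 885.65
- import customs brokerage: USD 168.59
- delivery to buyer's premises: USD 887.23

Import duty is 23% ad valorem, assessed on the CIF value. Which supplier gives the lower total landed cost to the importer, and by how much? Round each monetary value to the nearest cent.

Supplier A is cheaper by USD 8004.75

Supplier A (EXW):
CIF value = EXW price + inland to port + export clearance + origin terminal + freight + insurance = 77660.10 + 1488.59 + 160.41 + 905.00 + 8265.42 + 605.80 = 89085.32
Import duty = 89085.32 × 23% = 20489.62
Buyer bears (A): 1488.59 + 160.41 + 905.00 + 8265.42 + 605.80 + 885.65 + 168.59 + 887.23 = 13366.69
Landed cost (A) = invoice 77660.10 + 13366.69 + duty 20489.62 = 111516.41
Supplier B (FCA):
CIF value = FCA price + origin terminal + freight + insurance = 85817.02 + 905.00 + 8265.42 + 605.80 = 95593.24
Import duty = 95593.24 × 23% = 21986.45
Buyer bears (B): 905.00 + 8265.42 + 605.80 + 885.65 + 168.59 + 887.23 = 11717.69
Landed cost (B) = invoice 85817.02 + 11717.69 + duty 21986.45 = 119521.16
Difference = |111516.41 − 119521.16| = 8004.75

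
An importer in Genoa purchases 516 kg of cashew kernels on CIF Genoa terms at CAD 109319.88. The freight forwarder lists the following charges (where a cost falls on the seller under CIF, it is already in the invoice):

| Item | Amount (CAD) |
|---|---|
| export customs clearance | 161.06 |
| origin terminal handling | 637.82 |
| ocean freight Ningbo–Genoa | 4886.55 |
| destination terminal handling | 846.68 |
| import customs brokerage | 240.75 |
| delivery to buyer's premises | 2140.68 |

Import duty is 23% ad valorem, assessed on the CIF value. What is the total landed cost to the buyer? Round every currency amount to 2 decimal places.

CIF: the seller pays costs through ocean freight and marine insurance to the destination port.
Already in the invoice (seller's account under CIF): export clearance, origin terminal, freight — exclude.
The CIF price already equals the CIF value: 109319.88
Import duty = 109319.88 × 23% = 25143.57
Buyer bears: destination terminal 846.68 + brokerage 240.75 + delivery 2140.68 + duty 25143.57 = 28371.68
Landed cost = invoice 109319.88 + 28371.68 = 137691.56

Total landed cost: CAD 137691.56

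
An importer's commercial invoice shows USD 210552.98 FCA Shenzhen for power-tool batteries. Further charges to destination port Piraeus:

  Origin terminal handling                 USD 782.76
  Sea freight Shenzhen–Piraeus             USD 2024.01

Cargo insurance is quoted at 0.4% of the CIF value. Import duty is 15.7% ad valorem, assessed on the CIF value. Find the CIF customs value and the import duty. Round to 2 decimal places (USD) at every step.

Let C be the CIF value. C = FCA price + pre-shipment costs + freight + 0.4% × C
C − 0.4% × C = 210552.98 + 782.76 + 2024.01
0.996 × C = 213359.75
C = 213359.75 / 0.996 = 214216.62
Insurance premium = 0.4% × 214216.62 = 856.87
Import duty = 214216.62 × 15.7% = 33632.01

CIF value: USD 214216.62; import duty: USD 33632.01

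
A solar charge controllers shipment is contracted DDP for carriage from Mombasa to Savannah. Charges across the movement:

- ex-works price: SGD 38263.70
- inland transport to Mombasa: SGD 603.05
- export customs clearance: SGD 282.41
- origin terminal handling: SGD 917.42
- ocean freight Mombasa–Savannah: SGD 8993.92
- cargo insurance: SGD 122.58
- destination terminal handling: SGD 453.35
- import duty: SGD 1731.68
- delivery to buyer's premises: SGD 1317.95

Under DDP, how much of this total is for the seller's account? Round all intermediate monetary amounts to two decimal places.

DDP: the seller bears all costs including import duty.
Seller's account: goods 38263.70 + inland to port 603.05 + export clearance 282.41 + origin terminal 917.42 + freight 8993.92 + insurance 122.58 + destination terminal 453.35 + duty 1731.68 + delivery 1317.95 = 52686.06
Buyer's account: 0.00

Seller's account: SGD 52686.06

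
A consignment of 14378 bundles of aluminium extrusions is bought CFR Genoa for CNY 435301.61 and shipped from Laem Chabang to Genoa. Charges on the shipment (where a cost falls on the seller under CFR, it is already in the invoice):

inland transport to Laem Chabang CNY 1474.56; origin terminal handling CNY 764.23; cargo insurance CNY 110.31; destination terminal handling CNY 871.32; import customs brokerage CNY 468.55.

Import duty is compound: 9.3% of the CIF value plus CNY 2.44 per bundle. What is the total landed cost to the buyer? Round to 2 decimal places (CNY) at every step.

Total landed cost: CNY 512327.42

CFR: the seller pays costs through ocean freight to the destination port, but not insurance.
Already in the invoice (seller's account under CFR): inland to port, origin terminal — exclude.
CIF value = CFR price + insurance = 435301.61 + 110.31 = 435411.92
Ad valorem component: 435411.92 × 9.3% = 40493.31
Specific component: 14378 × 2.44 = 35082.32
Import duty = 40493.31 + 35082.32 = 75575.63
Buyer bears: insurance 110.31 + destination terminal 871.32 + brokerage 468.55 + duty 75575.63 = 77025.81
Landed cost = invoice 435301.61 + 77025.81 = 512327.42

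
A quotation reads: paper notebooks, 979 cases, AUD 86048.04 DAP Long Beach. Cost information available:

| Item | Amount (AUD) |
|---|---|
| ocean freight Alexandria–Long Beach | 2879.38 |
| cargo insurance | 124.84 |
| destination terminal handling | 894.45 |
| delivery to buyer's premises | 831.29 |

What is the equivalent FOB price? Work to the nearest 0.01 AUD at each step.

From DAP to FOB, the seller no longer bears: freight, insurance, destination terminal, delivery.
FOB price = 86048.04 − 2879.38 − 124.84 − 894.45 − 831.29 = 81318.08

FOB price: AUD 81318.08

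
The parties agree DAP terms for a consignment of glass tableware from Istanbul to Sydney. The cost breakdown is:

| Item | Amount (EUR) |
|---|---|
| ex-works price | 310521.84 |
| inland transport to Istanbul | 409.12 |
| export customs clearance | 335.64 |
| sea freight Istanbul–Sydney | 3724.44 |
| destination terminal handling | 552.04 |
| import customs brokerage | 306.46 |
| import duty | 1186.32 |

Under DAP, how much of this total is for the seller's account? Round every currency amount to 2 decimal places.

Seller's account: EUR 315543.08

DAP: the seller bears all costs to the named destination except import duty and clearance.
Seller's account: goods 310521.84 + inland to port 409.12 + export clearance 335.64 + freight 3724.44 + destination terminal 552.04 = 315543.08
Buyer's account: brokerage 306.46 + duty 1186.32 = 1492.78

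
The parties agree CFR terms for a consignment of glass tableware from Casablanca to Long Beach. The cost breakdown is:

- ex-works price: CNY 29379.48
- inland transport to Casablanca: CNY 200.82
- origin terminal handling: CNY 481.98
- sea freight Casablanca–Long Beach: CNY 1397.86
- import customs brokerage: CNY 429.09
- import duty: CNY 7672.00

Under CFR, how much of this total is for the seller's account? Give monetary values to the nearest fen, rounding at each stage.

CFR: the seller pays costs through ocean freight to the destination port, but not insurance.
Seller's account: goods 29379.48 + inland to port 200.82 + origin terminal 481.98 + freight 1397.86 = 31460.14
Buyer's account: brokerage 429.09 + duty 7672.00 = 8101.09

Seller's account: CNY 31460.14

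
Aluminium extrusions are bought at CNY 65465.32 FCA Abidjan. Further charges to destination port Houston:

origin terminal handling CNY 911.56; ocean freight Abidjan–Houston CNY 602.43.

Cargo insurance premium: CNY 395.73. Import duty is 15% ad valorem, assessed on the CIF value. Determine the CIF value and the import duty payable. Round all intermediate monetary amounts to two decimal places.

CIF = FCA price + pre-shipment costs + freight + insurance
CIF = 65465.32 + 911.56 + 602.43 + 395.73 = 67375.04
Import duty = 67375.04 × 15% = 10106.26

CIF value: CNY 67375.04; import duty: CNY 10106.26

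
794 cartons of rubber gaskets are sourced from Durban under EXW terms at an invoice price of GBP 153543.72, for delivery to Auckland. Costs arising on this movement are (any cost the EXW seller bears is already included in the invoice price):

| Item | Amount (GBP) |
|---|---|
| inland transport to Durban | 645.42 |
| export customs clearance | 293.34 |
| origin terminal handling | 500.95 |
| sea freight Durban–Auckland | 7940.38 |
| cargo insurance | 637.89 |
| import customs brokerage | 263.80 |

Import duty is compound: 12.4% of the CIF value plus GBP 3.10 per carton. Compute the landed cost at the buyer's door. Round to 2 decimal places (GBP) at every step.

Total landed cost: GBP 186568.55

EXW: the seller makes goods available at their premises; the buyer bears all onward costs.
CIF value = EXW price + inland to port + export clearance + origin terminal + freight + insurance = 153543.72 + 645.42 + 293.34 + 500.95 + 7940.38 + 637.89 = 163561.70
Ad valorem component: 163561.70 × 12.4% = 20281.65
Specific component: 794 × 3.10 = 2461.40
Import duty = 20281.65 + 2461.40 = 22743.05
Buyer bears: inland to port 645.42 + export clearance 293.34 + origin terminal 500.95 + freight 7940.38 + insurance 637.89 + brokerage 263.80 + duty 22743.05 = 33024.83
Landed cost = invoice 153543.72 + 33024.83 = 186568.55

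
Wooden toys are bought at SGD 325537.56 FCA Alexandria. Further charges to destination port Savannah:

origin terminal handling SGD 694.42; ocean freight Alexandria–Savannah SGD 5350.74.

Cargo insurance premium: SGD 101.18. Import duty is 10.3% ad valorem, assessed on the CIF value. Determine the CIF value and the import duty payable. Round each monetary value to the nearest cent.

CIF value: SGD 331683.90; import duty: SGD 34163.44

CIF = FCA price + pre-shipment costs + freight + insurance
CIF = 325537.56 + 694.42 + 5350.74 + 101.18 = 331683.90
Import duty = 331683.90 × 10.3% = 34163.44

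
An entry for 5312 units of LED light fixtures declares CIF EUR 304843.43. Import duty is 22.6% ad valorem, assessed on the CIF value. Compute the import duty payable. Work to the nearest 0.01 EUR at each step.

Import duty = 304843.43 × 22.6% = 68894.62

Import duty: EUR 68894.62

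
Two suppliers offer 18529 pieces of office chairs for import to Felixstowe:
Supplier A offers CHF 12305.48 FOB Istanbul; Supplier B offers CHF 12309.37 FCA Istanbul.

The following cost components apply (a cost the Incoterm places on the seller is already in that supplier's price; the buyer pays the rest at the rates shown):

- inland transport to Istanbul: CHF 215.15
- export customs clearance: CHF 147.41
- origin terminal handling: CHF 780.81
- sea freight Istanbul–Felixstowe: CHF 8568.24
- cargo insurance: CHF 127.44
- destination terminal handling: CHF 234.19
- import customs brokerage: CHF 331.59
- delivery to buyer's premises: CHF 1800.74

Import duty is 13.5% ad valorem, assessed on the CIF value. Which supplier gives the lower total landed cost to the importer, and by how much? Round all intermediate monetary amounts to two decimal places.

Supplier A (FOB):
CIF value = FOB price + freight + insurance = 12305.48 + 8568.24 + 127.44 = 21001.16
Import duty = 21001.16 × 13.5% = 2835.16
Buyer bears (A): 8568.24 + 127.44 + 234.19 + 331.59 + 1800.74 = 11062.20
Landed cost (A) = invoice 12305.48 + 11062.20 + duty 2835.16 = 26202.84
Supplier B (FCA):
CIF value = FCA price + origin terminal + freight + insurance = 12309.37 + 780.81 + 8568.24 + 127.44 = 21785.86
Import duty = 21785.86 × 13.5% = 2941.09
Buyer bears (B): 780.81 + 8568.24 + 127.44 + 234.19 + 331.59 + 1800.74 = 11843.01
Landed cost (B) = invoice 12309.37 + 11843.01 + duty 2941.09 = 27093.47
Difference = |26202.84 − 27093.47| = 890.63

Supplier A is cheaper by CHF 890.63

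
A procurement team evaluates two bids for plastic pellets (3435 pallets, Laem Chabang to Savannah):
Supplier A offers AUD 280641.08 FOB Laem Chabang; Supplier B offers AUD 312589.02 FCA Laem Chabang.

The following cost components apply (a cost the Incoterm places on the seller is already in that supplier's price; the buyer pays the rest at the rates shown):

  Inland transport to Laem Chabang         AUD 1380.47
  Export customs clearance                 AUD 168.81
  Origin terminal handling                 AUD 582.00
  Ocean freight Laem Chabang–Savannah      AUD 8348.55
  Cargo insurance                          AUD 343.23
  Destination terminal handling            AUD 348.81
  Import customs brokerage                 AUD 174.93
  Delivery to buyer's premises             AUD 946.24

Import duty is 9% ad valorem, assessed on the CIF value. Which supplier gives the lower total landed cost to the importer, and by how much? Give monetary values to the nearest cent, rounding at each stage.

Supplier A (FOB):
CIF value = FOB price + freight + insurance = 280641.08 + 8348.55 + 343.23 = 289332.86
Import duty = 289332.86 × 9% = 26039.96
Buyer bears (A): 8348.55 + 343.23 + 348.81 + 174.93 + 946.24 = 10161.76
Landed cost (A) = invoice 280641.08 + 10161.76 + duty 26039.96 = 316842.80
Supplier B (FCA):
CIF value = FCA price + origin terminal + freight + insurance = 312589.02 + 582.00 + 8348.55 + 343.23 = 321862.80
Import duty = 321862.80 × 9% = 28967.65
Buyer bears (B): 582.00 + 8348.55 + 343.23 + 348.81 + 174.93 + 946.24 = 10743.76
Landed cost (B) = invoice 312589.02 + 10743.76 + duty 28967.65 = 352300.43
Difference = |316842.80 − 352300.43| = 35457.63

Supplier A is cheaper by AUD 35457.63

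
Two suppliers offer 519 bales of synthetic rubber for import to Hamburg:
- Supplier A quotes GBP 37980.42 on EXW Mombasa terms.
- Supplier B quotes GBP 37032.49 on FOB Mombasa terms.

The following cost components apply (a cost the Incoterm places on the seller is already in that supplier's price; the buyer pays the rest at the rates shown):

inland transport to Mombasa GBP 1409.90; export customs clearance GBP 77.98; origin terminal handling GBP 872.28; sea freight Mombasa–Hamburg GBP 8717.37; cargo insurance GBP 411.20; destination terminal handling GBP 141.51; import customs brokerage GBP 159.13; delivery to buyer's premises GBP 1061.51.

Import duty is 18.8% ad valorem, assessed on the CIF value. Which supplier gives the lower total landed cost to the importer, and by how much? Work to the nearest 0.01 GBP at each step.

Supplier B is cheaper by GBP 3930.01

Supplier A (EXW):
CIF value = EXW price + inland to port + export clearance + origin terminal + freight + insurance = 37980.42 + 1409.90 + 77.98 + 872.28 + 8717.37 + 411.20 = 49469.15
Import duty = 49469.15 × 18.8% = 9300.20
Buyer bears (A): 1409.90 + 77.98 + 872.28 + 8717.37 + 411.20 + 141.51 + 159.13 + 1061.51 = 12850.88
Landed cost (A) = invoice 37980.42 + 12850.88 + duty 9300.20 = 60131.50
Supplier B (FOB):
CIF value = FOB price + freight + insurance = 37032.49 + 8717.37 + 411.20 = 46161.06
Import duty = 46161.06 × 18.8% = 8678.28
Buyer bears (B): 8717.37 + 411.20 + 141.51 + 159.13 + 1061.51 = 10490.72
Landed cost (B) = invoice 37032.49 + 10490.72 + duty 8678.28 = 56201.49
Difference = |60131.50 − 56201.49| = 3930.01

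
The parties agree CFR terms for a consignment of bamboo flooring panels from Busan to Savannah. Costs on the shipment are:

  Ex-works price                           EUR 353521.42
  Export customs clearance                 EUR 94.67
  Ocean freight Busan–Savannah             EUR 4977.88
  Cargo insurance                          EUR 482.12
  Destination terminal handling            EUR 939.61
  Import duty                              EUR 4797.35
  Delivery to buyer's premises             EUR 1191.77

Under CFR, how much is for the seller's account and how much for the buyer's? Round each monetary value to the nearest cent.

CFR: the seller pays costs through ocean freight to the destination port, but not insurance.
Seller's account: goods 353521.42 + export clearance 94.67 + freight 4977.88 = 358593.97
Buyer's account: insurance 482.12 + destination terminal 939.61 + duty 4797.35 + delivery 1191.77 = 7410.85

Seller: EUR 358593.97; buyer: EUR 7410.85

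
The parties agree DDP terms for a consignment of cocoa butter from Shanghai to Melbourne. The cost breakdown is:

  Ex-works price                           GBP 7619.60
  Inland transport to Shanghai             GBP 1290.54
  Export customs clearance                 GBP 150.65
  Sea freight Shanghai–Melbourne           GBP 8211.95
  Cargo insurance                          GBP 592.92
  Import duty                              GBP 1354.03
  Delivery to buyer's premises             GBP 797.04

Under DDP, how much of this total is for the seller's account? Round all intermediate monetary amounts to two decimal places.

DDP: the seller bears all costs including import duty.
Seller's account: goods 7619.60 + inland to port 1290.54 + export clearance 150.65 + freight 8211.95 + insurance 592.92 + duty 1354.03 + delivery 797.04 = 20016.73
Buyer's account: 0.00

Seller's account: GBP 20016.73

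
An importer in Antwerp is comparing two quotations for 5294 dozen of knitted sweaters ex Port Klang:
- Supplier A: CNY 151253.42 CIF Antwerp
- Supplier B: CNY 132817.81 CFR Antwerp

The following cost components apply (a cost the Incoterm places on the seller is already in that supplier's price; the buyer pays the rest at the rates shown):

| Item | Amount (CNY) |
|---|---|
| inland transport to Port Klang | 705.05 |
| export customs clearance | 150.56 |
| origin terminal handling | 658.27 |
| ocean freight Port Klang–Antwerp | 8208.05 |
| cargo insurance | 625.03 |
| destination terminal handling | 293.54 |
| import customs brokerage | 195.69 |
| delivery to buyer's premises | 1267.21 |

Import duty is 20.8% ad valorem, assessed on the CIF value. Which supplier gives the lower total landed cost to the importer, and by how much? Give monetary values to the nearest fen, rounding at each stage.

Supplier A (CIF):
The CIF price already equals the CIF value: 151253.42
Import duty = 151253.42 × 20.8% = 31460.71
Buyer bears (A): 293.54 + 195.69 + 1267.21 = 1756.44
Landed cost (A) = invoice 151253.42 + 1756.44 + duty 31460.71 = 184470.57
Supplier B (CFR):
CIF value = CFR price + insurance = 132817.81 + 625.03 = 133442.84
Import duty = 133442.84 × 20.8% = 27756.11
Buyer bears (B): 625.03 + 293.54 + 195.69 + 1267.21 = 2381.47
Landed cost (B) = invoice 132817.81 + 2381.47 + duty 27756.11 = 162955.39
Difference = |184470.57 − 162955.39| = 21515.18

Supplier B is cheaper by CNY 21515.18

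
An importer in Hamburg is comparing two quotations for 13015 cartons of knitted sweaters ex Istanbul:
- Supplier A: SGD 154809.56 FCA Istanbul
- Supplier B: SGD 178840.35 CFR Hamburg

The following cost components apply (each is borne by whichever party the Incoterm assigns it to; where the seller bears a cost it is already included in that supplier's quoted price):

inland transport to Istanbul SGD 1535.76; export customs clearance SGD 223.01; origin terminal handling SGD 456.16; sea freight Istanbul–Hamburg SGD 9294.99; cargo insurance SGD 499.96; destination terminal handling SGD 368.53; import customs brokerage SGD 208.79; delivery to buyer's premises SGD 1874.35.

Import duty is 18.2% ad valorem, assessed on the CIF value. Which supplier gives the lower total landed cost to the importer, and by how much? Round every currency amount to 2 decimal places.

Supplier A is cheaper by SGD 16878.54

Supplier A (FCA):
CIF value = FCA price + origin terminal + freight + insurance = 154809.56 + 456.16 + 9294.99 + 499.96 = 165060.67
Import duty = 165060.67 × 18.2% = 30041.04
Buyer bears (A): 456.16 + 9294.99 + 499.96 + 368.53 + 208.79 + 1874.35 = 12702.78
Landed cost (A) = invoice 154809.56 + 12702.78 + duty 30041.04 = 197553.38
Supplier B (CFR):
CIF value = CFR price + insurance = 178840.35 + 499.96 = 179340.31
Import duty = 179340.31 × 18.2% = 32639.94
Buyer bears (B): 499.96 + 368.53 + 208.79 + 1874.35 = 2951.63
Landed cost (B) = invoice 178840.35 + 2951.63 + duty 32639.94 = 214431.92
Difference = |197553.38 − 214431.92| = 16878.54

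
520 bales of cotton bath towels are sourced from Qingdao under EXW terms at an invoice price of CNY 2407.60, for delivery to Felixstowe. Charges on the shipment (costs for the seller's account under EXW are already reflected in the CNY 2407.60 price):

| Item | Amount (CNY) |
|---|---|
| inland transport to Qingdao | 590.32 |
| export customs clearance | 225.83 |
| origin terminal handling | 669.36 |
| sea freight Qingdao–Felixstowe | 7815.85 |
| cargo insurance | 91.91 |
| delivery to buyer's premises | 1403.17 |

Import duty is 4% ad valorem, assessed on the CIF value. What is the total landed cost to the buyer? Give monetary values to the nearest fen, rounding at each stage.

EXW: the seller makes goods available at their premises; the buyer bears all onward costs.
CIF value = EXW price + inland to port + export clearance + origin terminal + freight + insurance = 2407.60 + 590.32 + 225.83 + 669.36 + 7815.85 + 91.91 = 11800.87
Import duty = 11800.87 × 4% = 472.03
Buyer bears: inland to port 590.32 + export clearance 225.83 + origin terminal 669.36 + freight 7815.85 + insurance 91.91 + delivery 1403.17 + duty 472.03 = 11268.47
Landed cost = invoice 2407.60 + 11268.47 = 13676.07

Total landed cost: CNY 13676.07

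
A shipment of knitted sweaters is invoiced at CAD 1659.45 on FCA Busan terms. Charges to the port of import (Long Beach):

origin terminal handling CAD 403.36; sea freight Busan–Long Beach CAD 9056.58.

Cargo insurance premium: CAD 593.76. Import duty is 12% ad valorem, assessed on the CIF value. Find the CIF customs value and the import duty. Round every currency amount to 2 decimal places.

CIF = FCA price + pre-shipment costs + freight + insurance
CIF = 1659.45 + 403.36 + 9056.58 + 593.76 = 11713.15
Import duty = 11713.15 × 12% = 1405.58

CIF value: CAD 11713.15; import duty: CAD 1405.58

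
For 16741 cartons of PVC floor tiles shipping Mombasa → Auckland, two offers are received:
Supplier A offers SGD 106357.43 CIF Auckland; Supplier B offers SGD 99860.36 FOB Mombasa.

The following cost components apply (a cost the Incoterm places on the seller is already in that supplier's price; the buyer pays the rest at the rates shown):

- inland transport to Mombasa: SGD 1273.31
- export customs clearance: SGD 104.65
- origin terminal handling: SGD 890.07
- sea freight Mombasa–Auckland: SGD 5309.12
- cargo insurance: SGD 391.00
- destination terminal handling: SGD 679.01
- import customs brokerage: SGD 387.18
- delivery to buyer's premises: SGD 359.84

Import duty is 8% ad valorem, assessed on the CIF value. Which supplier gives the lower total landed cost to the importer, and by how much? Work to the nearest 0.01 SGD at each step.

Supplier B is cheaper by SGD 860.70

Supplier A (CIF):
The CIF price already equals the CIF value: 106357.43
Import duty = 106357.43 × 8% = 8508.59
Buyer bears (A): 679.01 + 387.18 + 359.84 = 1426.03
Landed cost (A) = invoice 106357.43 + 1426.03 + duty 8508.59 = 116292.05
Supplier B (FOB):
CIF value = FOB price + freight + insurance = 99860.36 + 5309.12 + 391.00 = 105560.48
Import duty = 105560.48 × 8% = 8444.84
Buyer bears (B): 5309.12 + 391.00 + 679.01 + 387.18 + 359.84 = 7126.15
Landed cost (B) = invoice 99860.36 + 7126.15 + duty 8444.84 = 115431.35
Difference = |116292.05 − 115431.35| = 860.70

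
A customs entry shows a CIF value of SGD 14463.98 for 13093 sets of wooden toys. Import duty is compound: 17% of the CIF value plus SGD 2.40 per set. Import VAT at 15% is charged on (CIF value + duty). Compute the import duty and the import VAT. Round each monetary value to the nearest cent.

Import duty: SGD 33882.08; import VAT: SGD 7251.91

Ad valorem component: 14463.98 × 17% = 2458.88
Specific component: 13093 × 2.40 = 31423.20
Import duty = 2458.88 + 31423.20 = 33882.08
VAT base = CIF + duty = 14463.98 + 33882.08 = 48346.06
Import VAT = 48346.06 × 15% = 7251.91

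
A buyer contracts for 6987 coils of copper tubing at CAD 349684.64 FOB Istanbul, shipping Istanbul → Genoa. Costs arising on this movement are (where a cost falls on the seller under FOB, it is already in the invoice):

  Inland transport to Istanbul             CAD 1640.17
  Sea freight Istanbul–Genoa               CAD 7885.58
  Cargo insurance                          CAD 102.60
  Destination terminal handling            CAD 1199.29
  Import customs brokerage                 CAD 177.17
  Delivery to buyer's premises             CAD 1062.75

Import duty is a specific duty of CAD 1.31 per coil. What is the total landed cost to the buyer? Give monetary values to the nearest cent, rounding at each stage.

Total landed cost: CAD 369265.00

FOB: the seller bears costs until goods are on board at the origin port; the buyer bears freight, insurance and all costs thereafter.
Already in the invoice (seller's account under FOB): inland to port — exclude.
CIF value = FOB price + freight + insurance = 349684.64 + 7885.58 + 102.60 = 357672.82
Import duty = 6987 × 1.31 = 9152.97
Buyer bears: freight 7885.58 + insurance 102.60 + destination terminal 1199.29 + brokerage 177.17 + delivery 1062.75 + duty 9152.97 = 19580.36
Landed cost = invoice 349684.64 + 19580.36 = 369265.00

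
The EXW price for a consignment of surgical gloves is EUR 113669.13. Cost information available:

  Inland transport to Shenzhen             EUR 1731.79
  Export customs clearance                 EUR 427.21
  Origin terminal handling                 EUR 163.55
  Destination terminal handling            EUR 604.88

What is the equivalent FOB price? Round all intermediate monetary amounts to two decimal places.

Not relevant to the conversion: destination terminal — on the buyer under both terms; not part of either seller's price.
From EXW to FOB, the seller additionally bears: inland to port, export clearance, origin terminal.
FOB price = 113669.13 + 1731.79 + 427.21 + 163.55 = 115991.68

FOB price: EUR 115991.68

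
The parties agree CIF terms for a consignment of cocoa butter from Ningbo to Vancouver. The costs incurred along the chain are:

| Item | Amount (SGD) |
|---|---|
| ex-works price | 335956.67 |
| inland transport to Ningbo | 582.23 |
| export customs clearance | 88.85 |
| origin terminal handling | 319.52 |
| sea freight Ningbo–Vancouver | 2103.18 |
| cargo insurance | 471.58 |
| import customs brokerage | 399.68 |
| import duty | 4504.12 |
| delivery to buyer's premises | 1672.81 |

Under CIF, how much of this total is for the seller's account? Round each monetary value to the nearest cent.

Seller's account: SGD 339522.03

CIF: the seller pays costs through ocean freight and marine insurance to the destination port.
Seller's account: goods 335956.67 + inland to port 582.23 + export clearance 88.85 + origin terminal 319.52 + freight 2103.18 + insurance 471.58 = 339522.03
Buyer's account: brokerage 399.68 + duty 4504.12 + delivery 1672.81 = 6576.61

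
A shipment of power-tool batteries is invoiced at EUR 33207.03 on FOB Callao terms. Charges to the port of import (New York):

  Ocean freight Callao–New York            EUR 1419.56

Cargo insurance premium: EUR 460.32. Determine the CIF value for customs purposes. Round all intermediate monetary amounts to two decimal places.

CIF = FOB price + freight + insurance
CIF = 33207.03 + 1419.56 + 460.32 = 35086.91

CIF value: EUR 35086.91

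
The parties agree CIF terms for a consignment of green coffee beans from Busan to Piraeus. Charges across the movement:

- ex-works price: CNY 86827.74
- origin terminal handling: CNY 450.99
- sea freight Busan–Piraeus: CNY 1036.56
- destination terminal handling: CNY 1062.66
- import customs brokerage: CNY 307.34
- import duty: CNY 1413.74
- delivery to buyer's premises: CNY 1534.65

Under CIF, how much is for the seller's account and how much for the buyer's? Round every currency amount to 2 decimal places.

CIF: the seller pays costs through ocean freight and marine insurance to the destination port.
Seller's account: goods 86827.74 + origin terminal 450.99 + freight 1036.56 = 88315.29
Buyer's account: destination terminal 1062.66 + brokerage 307.34 + duty 1413.74 + delivery 1534.65 = 4318.39

Seller: CNY 88315.29; buyer: CNY 4318.39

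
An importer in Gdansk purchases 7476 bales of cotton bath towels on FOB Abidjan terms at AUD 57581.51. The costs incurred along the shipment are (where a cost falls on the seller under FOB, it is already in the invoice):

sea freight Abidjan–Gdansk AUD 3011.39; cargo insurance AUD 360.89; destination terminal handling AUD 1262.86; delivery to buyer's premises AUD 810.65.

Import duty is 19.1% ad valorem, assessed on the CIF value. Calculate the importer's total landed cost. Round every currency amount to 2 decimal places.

Total landed cost: AUD 74669.47

FOB: the seller bears costs until goods are on board at the origin port; the buyer bears freight, insurance and all costs thereafter.
CIF value = FOB price + freight + insurance = 57581.51 + 3011.39 + 360.89 = 60953.79
Import duty = 60953.79 × 19.1% = 11642.17
Buyer bears: freight 3011.39 + insurance 360.89 + destination terminal 1262.86 + delivery 810.65 + duty 11642.17 = 17087.96
Landed cost = invoice 57581.51 + 17087.96 = 74669.47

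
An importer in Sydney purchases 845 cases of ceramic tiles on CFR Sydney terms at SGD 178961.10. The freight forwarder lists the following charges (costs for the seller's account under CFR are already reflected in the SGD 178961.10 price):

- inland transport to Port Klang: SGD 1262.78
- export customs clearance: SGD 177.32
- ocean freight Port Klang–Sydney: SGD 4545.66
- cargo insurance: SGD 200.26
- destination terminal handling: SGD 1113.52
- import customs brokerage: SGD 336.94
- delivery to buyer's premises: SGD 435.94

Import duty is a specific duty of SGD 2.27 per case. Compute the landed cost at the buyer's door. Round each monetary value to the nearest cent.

CFR: the seller pays costs through ocean freight to the destination port, but not insurance.
Already in the invoice (seller's account under CFR): inland to port, export clearance, freight — exclude.
CIF value = CFR price + insurance = 178961.10 + 200.26 = 179161.36
Import duty = 845 × 2.27 = 1918.15
Buyer bears: insurance 200.26 + destination terminal 1113.52 + brokerage 336.94 + delivery 435.94 + duty 1918.15 = 4004.81
Landed cost = invoice 178961.10 + 4004.81 = 182965.91

Total landed cost: SGD 182965.91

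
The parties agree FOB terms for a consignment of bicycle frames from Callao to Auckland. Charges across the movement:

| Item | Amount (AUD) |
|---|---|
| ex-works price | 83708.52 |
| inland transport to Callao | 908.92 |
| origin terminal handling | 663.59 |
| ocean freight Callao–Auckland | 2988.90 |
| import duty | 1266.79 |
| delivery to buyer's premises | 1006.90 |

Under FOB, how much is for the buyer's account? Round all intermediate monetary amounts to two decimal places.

FOB: the seller bears costs until goods are on board at the origin port; the buyer bears freight, insurance and all costs thereafter.
Seller's account: goods 83708.52 + inland to port 908.92 + origin terminal 663.59 = 85281.03
Buyer's account: freight 2988.90 + duty 1266.79 + delivery 1006.90 = 5262.59

Buyer's account: AUD 5262.59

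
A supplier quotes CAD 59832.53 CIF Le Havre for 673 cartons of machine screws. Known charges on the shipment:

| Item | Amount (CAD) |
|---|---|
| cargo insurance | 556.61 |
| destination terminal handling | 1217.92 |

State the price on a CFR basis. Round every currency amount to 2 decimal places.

Not relevant to the conversion: destination terminal — on the buyer under both terms; not part of either seller's price.
From CIF to CFR, the seller no longer bears: insurance.
CFR price = 59832.53 − 556.61 = 59275.92

CFR price: CAD 59275.92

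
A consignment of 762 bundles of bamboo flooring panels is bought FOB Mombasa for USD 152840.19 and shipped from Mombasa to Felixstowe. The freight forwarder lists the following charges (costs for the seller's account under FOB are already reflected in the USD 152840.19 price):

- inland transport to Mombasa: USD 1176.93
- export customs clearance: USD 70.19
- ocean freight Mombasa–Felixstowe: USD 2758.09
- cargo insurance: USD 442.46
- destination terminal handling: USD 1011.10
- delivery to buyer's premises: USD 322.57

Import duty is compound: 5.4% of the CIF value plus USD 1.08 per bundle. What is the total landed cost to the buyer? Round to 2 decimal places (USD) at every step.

Total landed cost: USD 166623.57

FOB: the seller bears costs until goods are on board at the origin port; the buyer bears freight, insurance and all costs thereafter.
Already in the invoice (seller's account under FOB): inland to port, export clearance — exclude.
CIF value = FOB price + freight + insurance = 152840.19 + 2758.09 + 442.46 = 156040.74
Ad valorem component: 156040.74 × 5.4% = 8426.20
Specific component: 762 × 1.08 = 822.96
Import duty = 8426.20 + 822.96 = 9249.16
Buyer bears: freight 2758.09 + insurance 442.46 + destination terminal 1011.10 + delivery 322.57 + duty 9249.16 = 13783.38
Landed cost = invoice 152840.19 + 13783.38 = 166623.57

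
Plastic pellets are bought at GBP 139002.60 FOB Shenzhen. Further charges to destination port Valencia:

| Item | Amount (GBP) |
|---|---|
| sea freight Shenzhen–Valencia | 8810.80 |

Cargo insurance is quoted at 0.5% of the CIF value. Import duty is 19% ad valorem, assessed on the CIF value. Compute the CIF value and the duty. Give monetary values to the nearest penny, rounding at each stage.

CIF value: GBP 148556.18; import duty: GBP 28225.67

Let C be the CIF value. C = FOB price + freight + 0.5% × C
C − 0.5% × C = 139002.60 + 8810.80
0.995 × C = 147813.40
C = 147813.40 / 0.995 = 148556.18
Insurance premium = 0.5% × 148556.18 = 742.78
Import duty = 148556.18 × 19% = 28225.67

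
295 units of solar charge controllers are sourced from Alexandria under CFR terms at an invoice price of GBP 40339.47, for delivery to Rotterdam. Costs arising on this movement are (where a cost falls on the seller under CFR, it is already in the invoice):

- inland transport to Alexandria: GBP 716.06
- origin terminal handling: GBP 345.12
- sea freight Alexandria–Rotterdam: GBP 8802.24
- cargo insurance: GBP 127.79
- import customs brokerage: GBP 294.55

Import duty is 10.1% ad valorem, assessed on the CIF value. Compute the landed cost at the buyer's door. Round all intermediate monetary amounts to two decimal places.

Total landed cost: GBP 44849.00

CFR: the seller pays costs through ocean freight to the destination port, but not insurance.
Already in the invoice (seller's account under CFR): inland to port, origin terminal, freight — exclude.
CIF value = CFR price + insurance = 40339.47 + 127.79 = 40467.26
Import duty = 40467.26 × 10.1% = 4087.19
Buyer bears: insurance 127.79 + brokerage 294.55 + duty 4087.19 = 4509.53
Landed cost = invoice 40339.47 + 4509.53 = 44849.00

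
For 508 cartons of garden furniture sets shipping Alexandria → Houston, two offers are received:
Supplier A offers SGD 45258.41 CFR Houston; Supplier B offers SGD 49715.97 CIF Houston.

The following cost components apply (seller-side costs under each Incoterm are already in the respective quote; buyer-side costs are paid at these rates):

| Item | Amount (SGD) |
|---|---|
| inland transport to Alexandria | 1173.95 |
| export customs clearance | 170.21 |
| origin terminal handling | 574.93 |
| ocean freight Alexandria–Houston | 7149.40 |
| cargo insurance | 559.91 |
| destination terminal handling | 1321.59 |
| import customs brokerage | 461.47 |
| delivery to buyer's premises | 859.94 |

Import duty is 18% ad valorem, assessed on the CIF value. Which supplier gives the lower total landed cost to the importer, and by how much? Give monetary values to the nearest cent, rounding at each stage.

Supplier A (CFR):
CIF value = CFR price + insurance = 45258.41 + 559.91 = 45818.32
Import duty = 45818.32 × 18% = 8247.30
Buyer bears (A): 559.91 + 1321.59 + 461.47 + 859.94 = 3202.91
Landed cost (A) = invoice 45258.41 + 3202.91 + duty 8247.30 = 56708.62
Supplier B (CIF):
The CIF price already equals the CIF value: 49715.97
Import duty = 49715.97 × 18% = 8948.87
Buyer bears (B): 1321.59 + 461.47 + 859.94 = 2643.00
Landed cost (B) = invoice 49715.97 + 2643.00 + duty 8948.87 = 61307.84
Difference = |56708.62 − 61307.84| = 4599.22

Supplier A is cheaper by SGD 4599.22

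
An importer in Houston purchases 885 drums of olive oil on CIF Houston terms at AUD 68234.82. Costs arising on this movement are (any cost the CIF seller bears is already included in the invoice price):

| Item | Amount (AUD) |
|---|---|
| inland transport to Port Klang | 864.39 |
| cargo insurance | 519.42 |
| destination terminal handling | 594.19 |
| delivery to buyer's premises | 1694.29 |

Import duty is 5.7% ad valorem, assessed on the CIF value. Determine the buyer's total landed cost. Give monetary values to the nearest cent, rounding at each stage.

Total landed cost: AUD 74412.68

CIF: the seller pays costs through ocean freight and marine insurance to the destination port.
Already in the invoice (seller's account under CIF): inland to port, insurance — exclude.
The CIF price already equals the CIF value: 68234.82
Import duty = 68234.82 × 5.7% = 3889.38
Buyer bears: destination terminal 594.19 + delivery 1694.29 + duty 3889.38 = 6177.86
Landed cost = invoice 68234.82 + 6177.86 = 74412.68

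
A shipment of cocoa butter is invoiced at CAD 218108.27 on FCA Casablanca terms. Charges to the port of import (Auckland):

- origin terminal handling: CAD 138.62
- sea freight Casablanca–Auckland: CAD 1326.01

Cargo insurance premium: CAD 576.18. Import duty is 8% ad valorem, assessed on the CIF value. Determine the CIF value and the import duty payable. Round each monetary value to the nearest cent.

CIF value: CAD 220149.08; import duty: CAD 17611.93

CIF = FCA price + pre-shipment costs + freight + insurance
CIF = 218108.27 + 138.62 + 1326.01 + 576.18 = 220149.08
Import duty = 220149.08 × 8% = 17611.93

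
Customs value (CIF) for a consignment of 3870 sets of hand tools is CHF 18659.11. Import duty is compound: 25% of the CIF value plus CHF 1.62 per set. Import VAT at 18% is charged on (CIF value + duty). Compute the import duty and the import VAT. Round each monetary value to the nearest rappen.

Import duty: CHF 10934.18; import VAT: CHF 5326.79

Ad valorem component: 18659.11 × 25% = 4664.78
Specific component: 3870 × 1.62 = 6269.40
Import duty = 4664.78 + 6269.40 = 10934.18
VAT base = CIF + duty = 18659.11 + 10934.18 = 29593.29
Import VAT = 29593.29 × 18% = 5326.79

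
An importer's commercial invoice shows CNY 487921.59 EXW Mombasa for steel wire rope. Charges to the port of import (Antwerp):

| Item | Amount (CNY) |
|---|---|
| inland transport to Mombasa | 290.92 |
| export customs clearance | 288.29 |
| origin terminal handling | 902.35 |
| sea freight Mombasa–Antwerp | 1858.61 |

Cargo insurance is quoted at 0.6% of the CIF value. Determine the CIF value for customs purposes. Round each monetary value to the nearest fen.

CIF value: CNY 494227.12

Let C be the CIF value. C = EXW price + pre-shipment costs + freight + 0.6% × C
C − 0.6% × C = 487921.59 + 290.92 + 288.29 + 902.35 + 1858.61
0.994 × C = 491261.76
C = 491261.76 / 0.994 = 494227.12
Insurance premium = 0.6% × 494227.12 = 2965.36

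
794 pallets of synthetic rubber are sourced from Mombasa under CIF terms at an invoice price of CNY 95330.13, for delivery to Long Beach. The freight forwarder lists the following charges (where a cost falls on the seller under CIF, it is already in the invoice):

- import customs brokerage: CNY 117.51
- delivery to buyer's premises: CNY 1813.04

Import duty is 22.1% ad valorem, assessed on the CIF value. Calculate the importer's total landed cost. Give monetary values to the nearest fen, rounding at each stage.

CIF: the seller pays costs through ocean freight and marine insurance to the destination port.
The CIF price already equals the CIF value: 95330.13
Import duty = 95330.13 × 22.1% = 21067.96
Buyer bears: brokerage 117.51 + delivery 1813.04 + duty 21067.96 = 22998.51
Landed cost = invoice 95330.13 + 22998.51 = 118328.64

Total landed cost: CNY 118328.64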